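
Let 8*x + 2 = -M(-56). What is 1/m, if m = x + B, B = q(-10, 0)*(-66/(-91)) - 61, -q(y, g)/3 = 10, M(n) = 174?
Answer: -91/9533 ≈ -0.0095458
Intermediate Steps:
q(y, g) = -30 (q(y, g) = -3*10 = -30)
x = -22 (x = -¼ + (-1*174)/8 = -¼ + (⅛)*(-174) = -¼ - 87/4 = -22)
B = -7531/91 (B = -(-1980)/(-91) - 61 = -(-1980)*(-1)/91 - 61 = -30*66/91 - 61 = -1980/91 - 61 = -7531/91 ≈ -82.758)
m = -9533/91 (m = -22 - 7531/91 = -9533/91 ≈ -104.76)
1/m = 1/(-9533/91) = -91/9533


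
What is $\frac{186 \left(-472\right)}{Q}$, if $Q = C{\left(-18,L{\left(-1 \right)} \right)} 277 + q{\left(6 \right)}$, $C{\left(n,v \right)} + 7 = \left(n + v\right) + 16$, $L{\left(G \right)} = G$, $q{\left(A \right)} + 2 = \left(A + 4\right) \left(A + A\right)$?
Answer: $\frac{7316}{221} \approx 33.104$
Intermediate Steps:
$q{\left(A \right)} = -2 + 2 A \left(4 + A\right)$ ($q{\left(A \right)} = -2 + \left(A + 4\right) \left(A + A\right) = -2 + \left(4 + A\right) 2 A = -2 + 2 A \left(4 + A\right)$)
$C{\left(n,v \right)} = 9 + n + v$ ($C{\left(n,v \right)} = -7 + \left(\left(n + v\right) + 16\right) = -7 + \left(16 + n + v\right) = 9 + n + v$)
$Q = -2652$ ($Q = \left(9 - 18 - 1\right) 277 + \left(-2 + 2 \cdot 6^{2} + 8 \cdot 6\right) = \left(-10\right) 277 + \left(-2 + 2 \cdot 36 + 48\right) = -2770 + \left(-2 + 72 + 48\right) = -2770 + 118 = -2652$)
$\frac{186 \left(-472\right)}{Q} = \frac{186 \left(-472\right)}{-2652} = \left(-87792\right) \left(- \frac{1}{2652}\right) = \frac{7316}{221}$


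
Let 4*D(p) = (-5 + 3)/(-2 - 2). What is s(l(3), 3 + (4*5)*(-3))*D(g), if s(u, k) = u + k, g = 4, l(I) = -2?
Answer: -59/8 ≈ -7.3750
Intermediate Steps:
s(u, k) = k + u
D(p) = ⅛ (D(p) = ((-5 + 3)/(-2 - 2))/4 = (-2/(-4))/4 = (-2*(-¼))/4 = (¼)*(½) = ⅛)
s(l(3), 3 + (4*5)*(-3))*D(g) = ((3 + (4*5)*(-3)) - 2)*(⅛) = ((3 + 20*(-3)) - 2)*(⅛) = ((3 - 60) - 2)*(⅛) = (-57 - 2)*(⅛) = -59*⅛ = -59/8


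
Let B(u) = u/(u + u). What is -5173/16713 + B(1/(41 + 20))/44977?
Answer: -465315329/1503401202 ≈ -0.30951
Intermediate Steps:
B(u) = ½ (B(u) = u/((2*u)) = (1/(2*u))*u = ½)
-5173/16713 + B(1/(41 + 20))/44977 = -5173/16713 + (½)/44977 = -5173*1/16713 + (½)*(1/44977) = -5173/16713 + 1/89954 = -465315329/1503401202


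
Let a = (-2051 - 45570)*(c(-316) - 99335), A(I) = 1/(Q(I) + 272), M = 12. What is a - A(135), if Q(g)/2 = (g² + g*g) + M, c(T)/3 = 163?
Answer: 344544212209735/73196 ≈ 4.7071e+9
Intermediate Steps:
c(T) = 489 (c(T) = 3*163 = 489)
Q(g) = 24 + 4*g² (Q(g) = 2*((g² + g*g) + 12) = 2*((g² + g²) + 12) = 2*(2*g² + 12) = 2*(12 + 2*g²) = 24 + 4*g²)
A(I) = 1/(296 + 4*I²) (A(I) = 1/((24 + 4*I²) + 272) = 1/(296 + 4*I²))
a = 4707145366 (a = (-2051 - 45570)*(489 - 99335) = -47621*(-98846) = 4707145366)
a - A(135) = 4707145366 - 1/(4*(74 + 135²)) = 4707145366 - 1/(4*(74 + 18225)) = 4707145366 - 1/(4*18299) = 4707145366 - 1*1/73196 = 4707145366 - 1/73196 = 344544212209735/73196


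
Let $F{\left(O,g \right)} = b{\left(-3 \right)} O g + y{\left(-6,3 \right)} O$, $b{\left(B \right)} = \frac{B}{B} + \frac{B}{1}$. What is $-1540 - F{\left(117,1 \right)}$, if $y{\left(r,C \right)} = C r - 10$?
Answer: $1970$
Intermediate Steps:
$y{\left(r,C \right)} = -10 + C r$
$b{\left(B \right)} = 1 + B$ ($b{\left(B \right)} = 1 + B 1 = 1 + B$)
$F{\left(O,g \right)} = - 28 O - 2 O g$ ($F{\left(O,g \right)} = \left(1 - 3\right) O g + \left(-10 + 3 \left(-6\right)\right) O = - 2 O g + \left(-10 - 18\right) O = - 2 O g - 28 O = - 28 O - 2 O g$)
$-1540 - F{\left(117,1 \right)} = -1540 - 2 \cdot 117 \left(-14 - 1\right) = -1540 - 2 \cdot 117 \left(-15\right) = -1540 - -3510 = -1540 + 3510 = 1970$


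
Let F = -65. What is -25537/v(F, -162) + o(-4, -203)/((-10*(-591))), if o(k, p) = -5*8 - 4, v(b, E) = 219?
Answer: -25155551/215715 ≈ -116.61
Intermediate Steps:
o(k, p) = -44 (o(k, p) = -40 - 4 = -44)
-25537/v(F, -162) + o(-4, -203)/((-10*(-591))) = -25537/219 - 44/((-10*(-591))) = -25537*1/219 - 44/5910 = -25537/219 - 44*1/5910 = -25537/219 - 22/2955 = -25155551/215715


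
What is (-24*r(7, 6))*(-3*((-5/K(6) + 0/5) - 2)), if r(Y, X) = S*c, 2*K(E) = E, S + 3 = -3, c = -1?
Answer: -1584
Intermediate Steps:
S = -6 (S = -3 - 3 = -6)
K(E) = E/2
r(Y, X) = 6 (r(Y, X) = -6*(-1) = 6)
(-24*r(7, 6))*(-3*((-5/K(6) + 0/5) - 2)) = (-24*6)*(-3*((-5/((½)*6) + 0/5) - 2)) = -(-432)*((-5/3 + 0*(⅕)) - 2) = -(-432)*((-5*⅓ + 0) - 2) = -(-432)*((-5/3 + 0) - 2) = -(-432)*(-5/3 - 2) = -(-432)*(-11)/3 = -144*11 = -1584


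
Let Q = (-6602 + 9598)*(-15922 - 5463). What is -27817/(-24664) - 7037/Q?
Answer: 445598432347/395052290360 ≈ 1.1279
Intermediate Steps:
Q = -64069460 (Q = 2996*(-21385) = -64069460)
-27817/(-24664) - 7037/Q = -27817/(-24664) - 7037/(-64069460) = -27817*(-1/24664) - 7037*(-1/64069460) = 27817/24664 + 7037/64069460 = 445598432347/395052290360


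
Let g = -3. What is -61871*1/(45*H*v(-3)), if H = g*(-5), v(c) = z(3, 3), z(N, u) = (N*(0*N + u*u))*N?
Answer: -61871/54675 ≈ -1.1316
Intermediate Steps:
z(N, u) = N²*u² (z(N, u) = (N*(0 + u²))*N = (N*u²)*N = N²*u²)
v(c) = 81 (v(c) = 3²*3² = 9*9 = 81)
H = 15 (H = -3*(-5) = 15)
-61871*1/(45*H*v(-3)) = -61871/((45*15)*81) = -61871/(675*81) = -61871/54675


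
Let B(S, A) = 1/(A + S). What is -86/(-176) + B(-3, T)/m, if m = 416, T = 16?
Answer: 29079/59488 ≈ 0.48882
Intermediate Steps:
-86/(-176) + B(-3, T)/m = -86/(-176) + 1/((16 - 3)*416) = -86*(-1/176) + (1/416)/13 = 43/88 + (1/13)*(1/416) = 43/88 + 1/5408 = 29079/59488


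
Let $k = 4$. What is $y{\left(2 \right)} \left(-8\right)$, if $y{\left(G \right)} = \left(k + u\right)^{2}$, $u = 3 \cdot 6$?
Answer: $-3872$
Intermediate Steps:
$u = 18$
$y{\left(G \right)} = 484$ ($y{\left(G \right)} = \left(4 + 18\right)^{2} = 22^{2} = 484$)
$y{\left(2 \right)} \left(-8\right) = 484 \left(-8\right) = -3872$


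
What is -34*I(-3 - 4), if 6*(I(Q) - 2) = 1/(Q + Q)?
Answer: -2839/42 ≈ -67.595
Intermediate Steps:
I(Q) = 2 + 1/(12*Q) (I(Q) = 2 + 1/(6*(Q + Q)) = 2 + 1/(6*((2*Q))) = 2 + (1/(2*Q))/6 = 2 + 1/(12*Q))
-34*I(-3 - 4) = -34*(2 + 1/(12*(-3 - 4))) = -34*(2 + (1/12)/(-7)) = -34*(2 + (1/12)*(-⅐)) = -34*(2 - 1/84) = -34*167/84 = -2839/42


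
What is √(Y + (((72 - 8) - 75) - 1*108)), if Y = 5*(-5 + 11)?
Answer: I*√89 ≈ 9.434*I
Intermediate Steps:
Y = 30 (Y = 5*6 = 30)
√(Y + (((72 - 8) - 75) - 1*108)) = √(30 + (((72 - 8) - 75) - 1*108)) = √(30 + ((64 - 75) - 108)) = √(30 + (-11 - 108)) = √(30 - 119) = √(-89) = I*√89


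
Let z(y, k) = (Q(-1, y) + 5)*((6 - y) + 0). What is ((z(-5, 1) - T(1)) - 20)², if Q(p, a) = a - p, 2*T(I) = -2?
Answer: 64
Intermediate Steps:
T(I) = -1 (T(I) = (½)*(-2) = -1)
z(y, k) = (6 + y)*(6 - y) (z(y, k) = ((y - 1*(-1)) + 5)*((6 - y) + 0) = ((y + 1) + 5)*(6 - y) = ((1 + y) + 5)*(6 - y) = (6 + y)*(6 - y))
((z(-5, 1) - T(1)) - 20)² = (((36 - 1*(-5)²) - 1*(-1)) - 20)² = (((36 - 1*25) + 1) - 20)² = (((36 - 25) + 1) - 20)² = ((11 + 1) - 20)² = (12 - 20)² = (-8)² = 64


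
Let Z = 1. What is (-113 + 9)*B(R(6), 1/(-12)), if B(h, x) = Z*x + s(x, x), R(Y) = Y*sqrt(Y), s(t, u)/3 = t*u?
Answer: 13/2 ≈ 6.5000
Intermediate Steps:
s(t, u) = 3*t*u (s(t, u) = 3*(t*u) = 3*t*u)
R(Y) = Y**(3/2)
B(h, x) = x + 3*x**2 (B(h, x) = 1*x + 3*x*x = x + 3*x**2)
(-113 + 9)*B(R(6), 1/(-12)) = (-113 + 9)*((1 + 3/(-12))/(-12)) = -(-26)*(1 + 3*(-1/12))/3 = -(-26)*(1 - 1/4)/3 = -(-26)*3/(3*4) = -104*(-1/16) = 13/2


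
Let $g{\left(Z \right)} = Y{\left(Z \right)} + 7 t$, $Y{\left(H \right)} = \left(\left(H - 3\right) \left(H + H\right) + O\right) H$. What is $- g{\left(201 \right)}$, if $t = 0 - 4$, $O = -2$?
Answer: $-15998366$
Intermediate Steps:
$Y{\left(H \right)} = H \left(-2 + 2 H \left(-3 + H\right)\right)$ ($Y{\left(H \right)} = \left(\left(H - 3\right) \left(H + H\right) - 2\right) H = \left(\left(-3 + H\right) 2 H - 2\right) H = \left(2 H \left(-3 + H\right) - 2\right) H = \left(-2 + 2 H \left(-3 + H\right)\right) H = H \left(-2 + 2 H \left(-3 + H\right)\right)$)
$t = -4$ ($t = 0 - 4 = -4$)
$g{\left(Z \right)} = -28 + 2 Z \left(-1 + Z^{2} - 3 Z\right)$ ($g{\left(Z \right)} = 2 Z \left(-1 + Z^{2} - 3 Z\right) + 7 \left(-4\right) = 2 Z \left(-1 + Z^{2} - 3 Z\right) - 28 = -28 + 2 Z \left(-1 + Z^{2} - 3 Z\right)$)
$- g{\left(201 \right)} = - (-28 - 6 \cdot 201^{2} - 402 + 2 \cdot 201^{3}) = - (-28 - 242406 - 402 + 2 \cdot 8120601) = - (-28 - 242406 - 402 + 16241202) = \left(-1\right) 15998366 = -15998366$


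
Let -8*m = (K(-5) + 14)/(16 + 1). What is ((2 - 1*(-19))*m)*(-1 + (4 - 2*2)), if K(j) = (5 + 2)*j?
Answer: -441/136 ≈ -3.2426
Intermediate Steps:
K(j) = 7*j
m = 21/136 (m = -(7*(-5) + 14)/(8*(16 + 1)) = -(-35 + 14)/(8*17) = -(-21)/(8*17) = -⅛*(-21/17) = 21/136 ≈ 0.15441)
((2 - 1*(-19))*m)*(-1 + (4 - 2*2)) = ((2 - 1*(-19))*(21/136))*(-1 + (4 - 2*2)) = ((2 + 19)*(21/136))*(-1 + (4 - 4)) = (21*(21/136))*(-1 + 0) = (441/136)*(-1) = -441/136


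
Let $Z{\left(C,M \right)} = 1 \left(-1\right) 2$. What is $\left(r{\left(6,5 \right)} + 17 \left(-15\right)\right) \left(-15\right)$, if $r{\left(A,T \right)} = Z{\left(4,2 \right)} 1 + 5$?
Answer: $3780$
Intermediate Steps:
$Z{\left(C,M \right)} = -2$ ($Z{\left(C,M \right)} = \left(-1\right) 2 = -2$)
$r{\left(A,T \right)} = 3$ ($r{\left(A,T \right)} = \left(-2\right) 1 + 5 = -2 + 5 = 3$)
$\left(r{\left(6,5 \right)} + 17 \left(-15\right)\right) \left(-15\right) = \left(3 + 17 \left(-15\right)\right) \left(-15\right) = \left(3 - 255\right) \left(-15\right) = \left(-252\right) \left(-15\right) = 3780$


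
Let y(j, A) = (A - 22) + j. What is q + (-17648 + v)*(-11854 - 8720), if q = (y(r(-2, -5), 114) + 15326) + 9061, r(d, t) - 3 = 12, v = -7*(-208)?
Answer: 333158702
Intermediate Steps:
v = 1456
r(d, t) = 15 (r(d, t) = 3 + 12 = 15)
y(j, A) = -22 + A + j (y(j, A) = (-22 + A) + j = -22 + A + j)
q = 24494 (q = ((-22 + 114 + 15) + 15326) + 9061 = (107 + 15326) + 9061 = 15433 + 9061 = 24494)
q + (-17648 + v)*(-11854 - 8720) = 24494 + (-17648 + 1456)*(-11854 - 8720) = 24494 - 16192*(-20574) = 24494 + 333134208 = 333158702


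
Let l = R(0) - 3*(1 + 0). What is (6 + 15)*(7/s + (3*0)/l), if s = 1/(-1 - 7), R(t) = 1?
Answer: -1176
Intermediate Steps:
s = -⅛ (s = 1/(-8) = -⅛ ≈ -0.12500)
l = -2 (l = 1 - 3*(1 + 0) = 1 - 3*1 = 1 - 3 = -2)
(6 + 15)*(7/s + (3*0)/l) = (6 + 15)*(7/(-⅛) + (3*0)/(-2)) = 21*(7*(-8) + 0*(-½)) = 21*(-56 + 0) = 21*(-56) = -1176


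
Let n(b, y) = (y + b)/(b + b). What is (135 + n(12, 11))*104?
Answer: 42419/3 ≈ 14140.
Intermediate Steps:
n(b, y) = (b + y)/(2*b) (n(b, y) = (b + y)/((2*b)) = (b + y)*(1/(2*b)) = (b + y)/(2*b))
(135 + n(12, 11))*104 = (135 + (½)*(12 + 11)/12)*104 = (135 + (½)*(1/12)*23)*104 = (135 + 23/24)*104 = (3263/24)*104 = 42419/3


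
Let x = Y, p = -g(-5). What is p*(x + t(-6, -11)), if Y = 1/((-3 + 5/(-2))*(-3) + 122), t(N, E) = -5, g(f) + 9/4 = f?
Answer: -40107/1108 ≈ -36.198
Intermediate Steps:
g(f) = -9/4 + f
p = 29/4 (p = -(-9/4 - 5) = -1*(-29/4) = 29/4 ≈ 7.2500)
Y = 2/277 (Y = 1/((-3 + 5*(-½))*(-3) + 122) = 1/((-3 - 5/2)*(-3) + 122) = 1/(-11/2*(-3) + 122) = 1/(33/2 + 122) = 1/(277/2) = 2/277 ≈ 0.0072202)
x = 2/277 ≈ 0.0072202
p*(x + t(-6, -11)) = 29*(2/277 - 5)/4 = (29/4)*(-1383/277) = -40107/1108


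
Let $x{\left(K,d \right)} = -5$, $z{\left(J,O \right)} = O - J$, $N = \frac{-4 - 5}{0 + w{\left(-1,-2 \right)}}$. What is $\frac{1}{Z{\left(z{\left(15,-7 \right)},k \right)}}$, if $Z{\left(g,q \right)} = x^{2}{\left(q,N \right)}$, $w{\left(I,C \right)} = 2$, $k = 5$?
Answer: $\frac{1}{25} \approx 0.04$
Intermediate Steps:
$N = - \frac{9}{2}$ ($N = \frac{-4 - 5}{0 + 2} = - \frac{9}{2} \approx -4.5$)
$Z{\left(g,q \right)} = 25$ ($Z{\left(g,q \right)} = \left(-5\right)^{2} = 25$)
$\frac{1}{Z{\left(z{\left(15,-7 \right)},k \right)}} = \frac{1}{25}$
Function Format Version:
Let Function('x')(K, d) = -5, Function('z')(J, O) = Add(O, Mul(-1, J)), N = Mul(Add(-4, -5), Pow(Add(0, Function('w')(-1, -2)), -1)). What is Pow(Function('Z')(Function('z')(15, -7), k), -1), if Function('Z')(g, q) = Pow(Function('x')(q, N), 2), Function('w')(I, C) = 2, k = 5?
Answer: Rational(1, 25) ≈ 0.040000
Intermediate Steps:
N = Rational(-9, 2) (N = Mul(Add(-4, -5), Pow(Add(0, 2), -1)) = Mul(-9, Pow(2, -1)) = Mul(-9, Rational(1, 2)) = Rational(-9, 2) ≈ -4.5000)
Function('Z')(g, q) = 25 (Function('Z')(g, q) = Pow(-5, 2) = 25)
Pow(Function('Z')(Function('z')(15, -7), k), -1) = Pow(25, -1) = Rational(1, 25)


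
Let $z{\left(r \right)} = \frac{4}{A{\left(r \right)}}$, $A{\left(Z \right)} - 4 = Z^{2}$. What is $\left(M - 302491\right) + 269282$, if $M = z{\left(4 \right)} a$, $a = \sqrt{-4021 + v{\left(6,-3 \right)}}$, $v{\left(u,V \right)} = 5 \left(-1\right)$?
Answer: $-33209 + \frac{i \sqrt{4026}}{5} \approx -33209.0 + 12.69 i$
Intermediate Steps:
$v{\left(u,V \right)} = -5$
$A{\left(Z \right)} = 4 + Z^{2}$
$z{\left(r \right)} = \frac{4}{4 + r^{2}}$
$a = i \sqrt{4026}$ ($a = \sqrt{-4021 - 5} = \sqrt{-4026} = i \sqrt{4026} \approx 63.451 i$)
$M = \frac{i \sqrt{4026}}{5}$ ($M = \frac{4}{4 + 4^{2}} i \sqrt{4026} = \frac{4}{4 + 16} i \sqrt{4026} = \frac{4}{20} i \sqrt{4026} = 4 \cdot \frac{1}{20} i \sqrt{4026} = \frac{i \sqrt{4026}}{5} \approx 12.69 i$)
$\left(M - 302491\right) + 269282 = \left(\frac{i \sqrt{4026}}{5} - 302491\right) + 269282 = \left(-302491 + \frac{i \sqrt{4026}}{5}\right) + 269282 = -33209 + \frac{i \sqrt{4026}}{5}$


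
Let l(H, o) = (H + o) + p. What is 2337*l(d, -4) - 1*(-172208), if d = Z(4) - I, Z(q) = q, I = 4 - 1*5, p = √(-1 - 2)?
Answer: 174545 + 2337*I*√3 ≈ 1.7455e+5 + 4047.8*I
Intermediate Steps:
p = I*√3 (p = √(-3) = I*√3 ≈ 1.732*I)
I = -1 (I = 4 - 5 = -1)
d = 5 (d = 4 - 1*(-1) = 4 + 1 = 5)
l(H, o) = H + o + I*√3 (l(H, o) = (H + o) + I*√3 = H + o + I*√3)
2337*l(d, -4) - 1*(-172208) = 2337*(5 - 4 + I*√3) - 1*(-172208) = 2337*(1 + I*√3) + 172208 = (2337 + 2337*I*√3) + 172208 = 174545 + 2337*I*√3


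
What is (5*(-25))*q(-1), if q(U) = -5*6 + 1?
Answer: 3625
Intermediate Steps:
q(U) = -29 (q(U) = -30 + 1 = -29)
(5*(-25))*q(-1) = (5*(-25))*(-29) = -125*(-29) = 3625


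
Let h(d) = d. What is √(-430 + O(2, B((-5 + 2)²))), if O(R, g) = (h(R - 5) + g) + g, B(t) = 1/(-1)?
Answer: I*√435 ≈ 20.857*I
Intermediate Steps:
B(t) = -1
O(R, g) = -5 + R + 2*g (O(R, g) = ((R - 5) + g) + g = ((-5 + R) + g) + g = (-5 + R + g) + g = -5 + R + 2*g)
√(-430 + O(2, B((-5 + 2)²))) = √(-430 + (-5 + 2 + 2*(-1))) = √(-430 + (-5 + 2 - 2)) = √(-430 - 5) = √(-435) = I*√435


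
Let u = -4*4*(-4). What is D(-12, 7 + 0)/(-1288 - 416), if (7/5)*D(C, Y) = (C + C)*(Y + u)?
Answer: 5/7 ≈ 0.71429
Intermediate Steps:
u = 64 (u = -16*(-4) = 64)
D(C, Y) = 10*C*(64 + Y)/7 (D(C, Y) = 5*((C + C)*(Y + 64))/7 = 5*((2*C)*(64 + Y))/7 = 5*(2*C*(64 + Y))/7 = 10*C*(64 + Y)/7)
D(-12, 7 + 0)/(-1288 - 416) = ((10/7)*(-12)*(64 + (7 + 0)))/(-1288 - 416) = ((10/7)*(-12)*(64 + 7))/(-1704) = -5*(-12)*71/5964 = -1/1704*(-8520/7) = 5/7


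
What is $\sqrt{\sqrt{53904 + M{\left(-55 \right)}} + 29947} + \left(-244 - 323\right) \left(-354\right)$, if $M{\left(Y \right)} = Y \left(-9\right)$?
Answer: $200718 + \sqrt{29947 + \sqrt{54399}} \approx 2.0089 \cdot 10^{5}$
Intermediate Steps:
$M{\left(Y \right)} = - 9 Y$
$\sqrt{\sqrt{53904 + M{\left(-55 \right)}} + 29947} + \left(-244 - 323\right) \left(-354\right) = \sqrt{\sqrt{53904 - -495} + 29947} + \left(-244 - 323\right) \left(-354\right) = \sqrt{\sqrt{53904 + 495} + 29947} - -200718 = \sqrt{\sqrt{54399} + 29947} + 200718 = \sqrt{29947 + \sqrt{54399}} + 200718 = 200718 + \sqrt{29947 + \sqrt{54399}}$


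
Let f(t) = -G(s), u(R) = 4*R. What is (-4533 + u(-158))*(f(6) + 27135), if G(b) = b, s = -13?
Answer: -140219420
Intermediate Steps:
f(t) = 13 (f(t) = -1*(-13) = 13)
(-4533 + u(-158))*(f(6) + 27135) = (-4533 + 4*(-158))*(13 + 27135) = (-4533 - 632)*27148 = -5165*27148 = -140219420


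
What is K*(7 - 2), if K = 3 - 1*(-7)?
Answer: 50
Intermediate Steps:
K = 10 (K = 3 + 7 = 10)
K*(7 - 2) = 10*(7 - 2) = 10*5 = 50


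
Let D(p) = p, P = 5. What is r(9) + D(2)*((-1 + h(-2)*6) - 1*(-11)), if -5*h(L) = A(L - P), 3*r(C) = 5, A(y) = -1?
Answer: 361/15 ≈ 24.067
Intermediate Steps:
r(C) = 5/3 (r(C) = (1/3)*5 = 5/3)
h(L) = 1/5 (h(L) = -1/5*(-1) = 1/5)
r(9) + D(2)*((-1 + h(-2)*6) - 1*(-11)) = 5/3 + 2*((-1 + (1/5)*6) - 1*(-11)) = 5/3 + 2*((-1 + 6/5) + 11) = 5/3 + 2*(1/5 + 11) = 5/3 + 2*(56/5) = 5/3 + 112/5 = 361/15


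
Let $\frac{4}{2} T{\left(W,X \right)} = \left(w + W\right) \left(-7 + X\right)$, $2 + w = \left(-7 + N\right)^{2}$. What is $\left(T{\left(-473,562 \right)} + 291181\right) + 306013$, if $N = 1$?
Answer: $\frac{950743}{2} \approx 4.7537 \cdot 10^{5}$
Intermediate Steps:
$w = 34$ ($w = -2 + \left(-7 + 1\right)^{2} = -2 + \left(-6\right)^{2} = -2 + 36 = 34$)
$T{\left(W,X \right)} = \frac{\left(-7 + X\right) \left(34 + W\right)}{2}$ ($T{\left(W,X \right)} = \frac{\left(34 + W\right) \left(-7 + X\right)}{2} = \frac{\left(-7 + X\right) \left(34 + W\right)}{2}$)
$\left(T{\left(-473,562 \right)} + 291181\right) + 306013 = \left(\left(-119 + 17 \cdot 562 - - \frac{3311}{2} + \frac{1}{2} \left(-473\right) 562\right) + 291181\right) + 306013 = \left(\left(-119 + 9554 + \frac{3311}{2} - 132913\right) + 291181\right) + 306013 = \left(- \frac{243645}{2} + 291181\right) + 306013 = \frac{338717}{2} + 306013 = \frac{950743}{2}$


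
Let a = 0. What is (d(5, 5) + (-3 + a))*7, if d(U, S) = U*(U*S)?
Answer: 854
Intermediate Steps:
d(U, S) = S*U² (d(U, S) = U*(S*U) = S*U²)
(d(5, 5) + (-3 + a))*7 = (5*5² + (-3 + 0))*7 = (5*25 - 3)*7 = (125 - 3)*7 = 122*7 = 854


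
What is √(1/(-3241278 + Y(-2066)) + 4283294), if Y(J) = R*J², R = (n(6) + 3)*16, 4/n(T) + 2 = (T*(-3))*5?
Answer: √89433537408514162089757146/4569421934 ≈ 2069.6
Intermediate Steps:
n(T) = 4/(-2 - 15*T) (n(T) = 4/(-2 + (T*(-3))*5) = 4/(-2 - 3*T*5) = 4/(-2 - 15*T))
R = 1088/23 (R = (-4/(2 + 15*6) + 3)*16 = (-4/(2 + 90) + 3)*16 = (-4/92 + 3)*16 = (-4*1/92 + 3)*16 = (-1/23 + 3)*16 = (68/23)*16 = 1088/23 ≈ 47.304)
Y(J) = 1088*J²/23
√(1/(-3241278 + Y(-2066)) + 4283294) = √(1/(-3241278 + (1088/23)*(-2066)²) + 4283294) = √(1/(-3241278 + (1088/23)*4268356) + 4283294) = √(1/(-3241278 + 4643971328/23) + 4283294) = √(1/(4569421934/23) + 4283294) = √(23/4569421934 + 4283294) = √(19572177553370619/4569421934) = √89433537408514162089757146/4569421934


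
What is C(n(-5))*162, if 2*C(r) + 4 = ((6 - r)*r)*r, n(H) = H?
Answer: 21951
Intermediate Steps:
C(r) = -2 + r²*(6 - r)/2 (C(r) = -2 + (((6 - r)*r)*r)/2 = -2 + ((r*(6 - r))*r)/2 = -2 + (r²*(6 - r))/2 = -2 + r²*(6 - r)/2)
C(n(-5))*162 = (-2 + 3*(-5)² - ½*(-5)³)*162 = (-2 + 3*25 - ½*(-125))*162 = (-2 + 75 + 125/2)*162 = (271/2)*162 = 21951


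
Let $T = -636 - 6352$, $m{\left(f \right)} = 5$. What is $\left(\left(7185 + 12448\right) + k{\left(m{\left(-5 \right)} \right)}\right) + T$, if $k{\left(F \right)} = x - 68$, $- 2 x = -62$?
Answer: $12608$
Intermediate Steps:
$x = 31$ ($x = \left(- \frac{1}{2}\right) \left(-62\right) = 31$)
$T = -6988$
$k{\left(F \right)} = -37$ ($k{\left(F \right)} = 31 - 68 = -37$)
$\left(\left(7185 + 12448\right) + k{\left(m{\left(-5 \right)} \right)}\right) + T = \left(\left(7185 + 12448\right) - 37\right) - 6988 = \left(19633 - 37\right) - 6988 = 19596 - 6988 = 12608$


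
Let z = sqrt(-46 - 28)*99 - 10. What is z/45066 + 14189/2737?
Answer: 45672436/8810403 + 33*I*sqrt(74)/15022 ≈ 5.1839 + 0.018897*I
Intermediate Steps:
z = -10 + 99*I*sqrt(74) (z = sqrt(-74)*99 - 10 = (I*sqrt(74))*99 - 10 = 99*I*sqrt(74) - 10 = -10 + 99*I*sqrt(74) ≈ -10.0 + 851.63*I)
z/45066 + 14189/2737 = (-10 + 99*I*sqrt(74))/45066 + 14189/2737 = (-10 + 99*I*sqrt(74))*(1/45066) + 14189*(1/2737) = (-5/22533 + 33*I*sqrt(74)/15022) + 2027/391 = 45672436/8810403 + 33*I*sqrt(74)/15022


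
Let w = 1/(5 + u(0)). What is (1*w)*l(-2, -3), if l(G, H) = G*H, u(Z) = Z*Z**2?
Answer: 6/5 ≈ 1.2000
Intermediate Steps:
u(Z) = Z**3
w = 1/5 (w = 1/(5 + 0**3) = 1/(5 + 0) = 1/5 ≈ 0.20000)
(1*w)*l(-2, -3) = (1*(1/5))*(-2*(-3)) = (1/5)*6 = 6/5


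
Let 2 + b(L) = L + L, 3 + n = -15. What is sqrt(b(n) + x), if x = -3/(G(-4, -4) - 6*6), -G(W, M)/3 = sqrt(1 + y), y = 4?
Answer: sqrt(-455 - 38*sqrt(5))/sqrt(12 + sqrt(5)) ≈ 6.1587*I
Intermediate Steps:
n = -18 (n = -3 - 15 = -18)
b(L) = -2 + 2*L (b(L) = -2 + (L + L) = -2 + 2*L)
G(W, M) = -3*sqrt(5) (G(W, M) = -3*sqrt(1 + 4) = -3*sqrt(5))
x = -3/(-36 - 3*sqrt(5)) (x = -3/(-3*sqrt(5) - 6*6) = -3/(-3*sqrt(5) - 36) = -3/(-36 - 3*sqrt(5)) ≈ 0.070244)
sqrt(b(n) + x) = sqrt((-2 + 2*(-18)) + (12/139 - sqrt(5)/139)) = sqrt((-2 - 36) + (12/139 - sqrt(5)/139)) = sqrt(-38 + (12/139 - sqrt(5)/139)) = sqrt(-5270/139 - sqrt(5)/139)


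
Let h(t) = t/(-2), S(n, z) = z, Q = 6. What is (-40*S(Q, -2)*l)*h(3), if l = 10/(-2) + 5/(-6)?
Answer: 700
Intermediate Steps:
h(t) = -t/2 (h(t) = t*(-½) = -t/2)
l = -35/6 (l = 10*(-½) + 5*(-⅙) = -5 - ⅚ = -35/6 ≈ -5.8333)
(-40*S(Q, -2)*l)*h(3) = (-(-80)*(-35)/6)*(-½*3) = -40*35/3*(-3/2) = -1400/3*(-3/2) = 700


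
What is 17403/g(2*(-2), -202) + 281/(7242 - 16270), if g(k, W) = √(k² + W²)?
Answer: -281/9028 + 17403*√10205/20410 ≈ 86.105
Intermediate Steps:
g(k, W) = √(W² + k²)
17403/g(2*(-2), -202) + 281/(7242 - 16270) = 17403/(√((-202)² + (2*(-2))²)) + 281/(7242 - 16270) = 17403/(√(40804 + (-4)²)) + 281/(-9028) = 17403/(√(40804 + 16)) + 281*(-1/9028) = 17403/(√40820) - 281/9028 = 17403/((2*√10205)) - 281/9028 = 17403*(√10205/20410) - 281/9028 = 17403*√10205/20410 - 281/9028 = -281/9028 + 17403*√10205/20410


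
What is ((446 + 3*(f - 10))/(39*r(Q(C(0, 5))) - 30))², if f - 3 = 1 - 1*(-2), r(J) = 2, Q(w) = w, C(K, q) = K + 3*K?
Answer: 47089/576 ≈ 81.752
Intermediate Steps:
C(K, q) = 4*K
f = 6 (f = 3 + (1 - 1*(-2)) = 3 + (1 + 2) = 3 + 3 = 6)
((446 + 3*(f - 10))/(39*r(Q(C(0, 5))) - 30))² = ((446 + 3*(6 - 10))/(39*2 - 30))² = ((446 + 3*(-4))/(78 - 30))² = ((446 - 12)/48)² = (434*(1/48))² = (217/24)² = 47089/576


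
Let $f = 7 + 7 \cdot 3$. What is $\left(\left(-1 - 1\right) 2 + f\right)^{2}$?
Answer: $576$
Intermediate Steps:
$f = 28$ ($f = 7 + 21 = 28$)
$\left(\left(-1 - 1\right) 2 + f\right)^{2} = \left(\left(-1 - 1\right) 2 + 28\right)^{2} = \left(\left(-2\right) 2 + 28\right)^{2} = \left(-4 + 28\right)^{2} = 24^{2} = 576$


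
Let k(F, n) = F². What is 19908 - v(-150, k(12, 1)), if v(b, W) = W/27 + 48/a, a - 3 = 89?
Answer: 1373248/69 ≈ 19902.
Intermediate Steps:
a = 92 (a = 3 + 89 = 92)
v(b, W) = 12/23 + W/27 (v(b, W) = W/27 + 48/92 = W*(1/27) + 48*(1/92) = W/27 + 12/23 = 12/23 + W/27)
19908 - v(-150, k(12, 1)) = 19908 - (12/23 + (1/27)*12²) = 19908 - (12/23 + (1/27)*144) = 19908 - (12/23 + 16/3) = 19908 - 1*404/69 = 19908 - 404/69 = 1373248/69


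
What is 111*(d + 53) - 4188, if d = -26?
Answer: -1191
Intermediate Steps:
111*(d + 53) - 4188 = 111*(-26 + 53) - 4188 = 111*27 - 4188 = 2997 - 4188 = -1191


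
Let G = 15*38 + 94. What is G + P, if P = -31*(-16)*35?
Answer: 18024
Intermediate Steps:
P = 17360 (P = 496*35 = 17360)
G = 664 (G = 570 + 94 = 664)
G + P = 664 + 17360 = 18024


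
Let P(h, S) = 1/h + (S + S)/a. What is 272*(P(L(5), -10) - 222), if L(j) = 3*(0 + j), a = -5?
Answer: -889168/15 ≈ -59278.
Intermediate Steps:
L(j) = 3*j
P(h, S) = 1/h - 2*S/5 (P(h, S) = 1/h + (S + S)/(-5) = 1/h + (2*S)*(-1/5) = 1/h - 2*S/5)
272*(P(L(5), -10) - 222) = 272*((1/(3*5) - 2/5*(-10)) - 222) = 272*((1/15 + 4) - 222) = 272*(61/15 - 222) = 272*(-3269/15) = -889168/15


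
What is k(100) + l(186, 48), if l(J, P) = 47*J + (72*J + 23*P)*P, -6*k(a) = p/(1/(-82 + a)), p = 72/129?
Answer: 30295578/43 ≈ 7.0455e+5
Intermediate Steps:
p = 24/43 (p = 72*(1/129) = 24/43 ≈ 0.55814)
k(a) = 328/43 - 4*a/43 (k(a) = -4/(43*(1/(-82 + a))) = -4*(-82 + a)/43 = -(-1968/43 + 24*a/43)/6 = 328/43 - 4*a/43)
l(J, P) = 47*J + P*(23*P + 72*J) (l(J, P) = 47*J + (23*P + 72*J)*P = 47*J + P*(23*P + 72*J))
k(100) + l(186, 48) = (328/43 - 4/43*100) + (23*48² + 47*186 + 72*186*48) = (328/43 - 400/43) + (23*2304 + 8742 + 642816) = -72/43 + (52992 + 8742 + 642816) = -72/43 + 704550 = 30295578/43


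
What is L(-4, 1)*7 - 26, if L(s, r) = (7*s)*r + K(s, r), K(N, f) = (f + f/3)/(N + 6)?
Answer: -652/3 ≈ -217.33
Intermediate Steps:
K(N, f) = 4*f/(3*(6 + N)) (K(N, f) = (f + f*(⅓))/(6 + N) = (f + f/3)/(6 + N) = (4*f/3)/(6 + N) = 4*f/(3*(6 + N)))
L(s, r) = 7*r*s + 4*r/(3*(6 + s)) (L(s, r) = (7*s)*r + 4*r/(3*(6 + s)) = 7*r*s + 4*r/(3*(6 + s)))
L(-4, 1)*7 - 26 = ((⅓)*1*(4 + 21*(-4)*(6 - 4))/(6 - 4))*7 - 26 = ((⅓)*1*(4 + 21*(-4)*2)/2)*7 - 26 = ((⅓)*1*(½)*(4 - 168))*7 - 26 = ((⅓)*1*(½)*(-164))*7 - 26 = -82/3*7 - 26 = -574/3 - 26 = -652/3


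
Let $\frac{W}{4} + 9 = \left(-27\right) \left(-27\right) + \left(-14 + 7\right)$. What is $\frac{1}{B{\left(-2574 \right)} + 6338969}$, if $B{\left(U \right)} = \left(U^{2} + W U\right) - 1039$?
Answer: $\frac{1}{5622358} \approx 1.7786 \cdot 10^{-7}$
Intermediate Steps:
$W = 2852$ ($W = -36 + 4 \left(\left(-27\right) \left(-27\right) + \left(-14 + 7\right)\right) = -36 + 4 \left(729 - 7\right) = -36 + 4 \cdot 722 = -36 + 2888 = 2852$)
$B{\left(U \right)} = -1039 + U^{2} + 2852 U$ ($B{\left(U \right)} = \left(U^{2} + 2852 U\right) - 1039 = -1039 + U^{2} + 2852 U$)
$\frac{1}{B{\left(-2574 \right)} + 6338969} = \frac{1}{\left(-1039 + \left(-2574\right)^{2} + 2852 \left(-2574\right)\right) + 6338969} = \frac{1}{\left(-1039 + 6625476 - 7341048\right) + 6338969} = \frac{1}{-716611 + 6338969} = \frac{1}{5622358}$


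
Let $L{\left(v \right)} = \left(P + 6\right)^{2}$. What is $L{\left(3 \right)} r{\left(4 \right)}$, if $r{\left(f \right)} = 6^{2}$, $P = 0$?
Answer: $1296$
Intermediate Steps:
$r{\left(f \right)} = 36$
$L{\left(v \right)} = 36$ ($L{\left(v \right)} = \left(0 + 6\right)^{2} = 6^{2} = 36$)
$L{\left(3 \right)} r{\left(4 \right)} = 36 \cdot 36 = 1296$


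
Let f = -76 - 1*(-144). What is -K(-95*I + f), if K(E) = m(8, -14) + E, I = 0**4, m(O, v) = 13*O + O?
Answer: -180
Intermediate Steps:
m(O, v) = 14*O
f = 68 (f = -76 + 144 = 68)
I = 0
K(E) = 112 + E (K(E) = 14*8 + E = 112 + E)
-K(-95*I + f) = -(112 + (-95*0 + 68)) = -(112 + (0 + 68)) = -(112 + 68) = -1*180 = -180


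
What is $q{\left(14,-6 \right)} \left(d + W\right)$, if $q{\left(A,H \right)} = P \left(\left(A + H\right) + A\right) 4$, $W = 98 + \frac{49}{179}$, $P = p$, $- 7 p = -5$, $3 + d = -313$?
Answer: $- \frac{17148120}{1253} \approx -13686.0$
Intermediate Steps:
$d = -316$ ($d = -3 - 313 = -316$)
$p = \frac{5}{7}$ ($p = \left(- \frac{1}{7}\right) \left(-5\right) = \frac{5}{7} \approx 0.71429$)
$P = \frac{5}{7} \approx 0.71429$
$W = \frac{17591}{179}$ ($W = 98 + 49 \cdot \frac{1}{179} = 98 + \frac{49}{179} = \frac{17591}{179} \approx 98.274$)
$q{\left(A,H \right)} = \frac{20 H}{7} + \frac{40 A}{7}$ ($q{\left(A,H \right)} = \frac{5 \left(\left(A + H\right) + A\right)}{7} \cdot 4 = \frac{5 \left(H + 2 A\right)}{7} \cdot 4 = \left(\frac{5 H}{7} + \frac{10 A}{7}\right) 4 = \frac{20 H}{7} + \frac{40 A}{7}$)
$q{\left(14,-6 \right)} \left(d + W\right) = \left(\frac{20}{7} \left(-6\right) + \frac{40}{7} \cdot 14\right) \left(-316 + \frac{17591}{179}\right) = \left(- \frac{120}{7} + 80\right) \left(- \frac{38973}{179}\right) = \frac{440}{7} \left(- \frac{38973}{179}\right) = - \frac{17148120}{1253}$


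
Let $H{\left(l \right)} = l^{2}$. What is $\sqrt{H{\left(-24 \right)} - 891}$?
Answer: $3 i \sqrt{35} \approx 17.748 i$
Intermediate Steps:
$\sqrt{H{\left(-24 \right)} - 891} = \sqrt{\left(-24\right)^{2} - 891} = \sqrt{576 - 891} = \sqrt{-315} = 3 i \sqrt{35}$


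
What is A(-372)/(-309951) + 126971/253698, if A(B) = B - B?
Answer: 126971/253698 ≈ 0.50048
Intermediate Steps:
A(B) = 0
A(-372)/(-309951) + 126971/253698 = 0/(-309951) + 126971/253698 = 0*(-1/309951) + 126971*(1/253698) = 0 + 126971/253698 = 126971/253698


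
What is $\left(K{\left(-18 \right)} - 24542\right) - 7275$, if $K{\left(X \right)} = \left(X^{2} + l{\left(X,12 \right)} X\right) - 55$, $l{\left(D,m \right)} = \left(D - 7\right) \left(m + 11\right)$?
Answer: $-21198$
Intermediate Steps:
$l{\left(D,m \right)} = \left(-7 + D\right) \left(11 + m\right)$
$K{\left(X \right)} = -55 + X^{2} + X \left(-161 + 23 X\right)$ ($K{\left(X \right)} = \left(X^{2} + \left(-77 - 84 + 11 X + X 12\right) X\right) - 55 = \left(X^{2} + \left(-77 - 84 + 11 X + 12 X\right) X\right) - 55 = \left(X^{2} + \left(-161 + 23 X\right) X\right) - 55 = \left(X^{2} + X \left(-161 + 23 X\right)\right) - 55 = -55 + X^{2} + X \left(-161 + 23 X\right)$)
$\left(K{\left(-18 \right)} - 24542\right) - 7275 = \left(\left(-55 - -2898 + 24 \left(-18\right)^{2}\right) - 24542\right) - 7275 = \left(\left(-55 + 2898 + 24 \cdot 324\right) - 24542\right) - 7275 = \left(\left(-55 + 2898 + 7776\right) - 24542\right) - 7275 = \left(10619 - 24542\right) - 7275 = -13923 - 7275 = -21198$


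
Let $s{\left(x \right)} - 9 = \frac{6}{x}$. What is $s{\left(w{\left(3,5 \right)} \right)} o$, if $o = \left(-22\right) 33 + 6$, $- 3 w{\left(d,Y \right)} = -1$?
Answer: $-19440$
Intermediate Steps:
$w{\left(d,Y \right)} = \frac{1}{3}$ ($w{\left(d,Y \right)} = \left(- \frac{1}{3}\right) \left(-1\right) = \frac{1}{3}$)
$s{\left(x \right)} = 9 + \frac{6}{x}$
$o = -720$ ($o = -726 + 6 = -720$)
$s{\left(w{\left(3,5 \right)} \right)} o = \left(9 + 6 \frac{1}{\frac{1}{3}}\right) \left(-720\right) = \left(9 + 6 \cdot 3\right) \left(-720\right) = \left(9 + 18\right) \left(-720\right) = 27 \left(-720\right) = -19440$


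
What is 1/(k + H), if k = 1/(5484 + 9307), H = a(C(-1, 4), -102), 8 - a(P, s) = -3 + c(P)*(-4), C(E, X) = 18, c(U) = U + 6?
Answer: 14791/1582638 ≈ 0.0093458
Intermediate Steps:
c(U) = 6 + U
a(P, s) = 35 + 4*P (a(P, s) = 8 - (-3 + (6 + P)*(-4)) = 8 - (-3 + (-24 - 4*P)) = 8 - (-27 - 4*P) = 8 + (27 + 4*P) = 35 + 4*P)
H = 107 (H = 35 + 4*18 = 35 + 72 = 107)
k = 1/14791 ≈ 6.7609e-5
1/(k + H) = 1/(1/14791 + 107) = 1/(1582638/14791) = 14791/1582638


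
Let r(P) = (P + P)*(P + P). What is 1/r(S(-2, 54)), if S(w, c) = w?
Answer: 1/16 ≈ 0.062500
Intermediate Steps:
r(P) = 4*P² (r(P) = (2*P)*(2*P) = 4*P²)
1/r(S(-2, 54)) = 1/(4*(-2)²) = 1/(4*4) = 1/16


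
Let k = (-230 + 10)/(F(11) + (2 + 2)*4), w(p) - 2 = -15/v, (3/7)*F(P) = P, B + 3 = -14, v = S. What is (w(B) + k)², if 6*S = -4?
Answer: 923521/2500 ≈ 369.41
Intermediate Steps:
S = -⅔ (S = (⅙)*(-4) = -⅔ ≈ -0.66667)
v = -⅔ ≈ -0.66667
B = -17 (B = -3 - 14 = -17)
F(P) = 7*P/3
w(p) = 49/2 (w(p) = 2 - 15/(-⅔) = 2 - 15*(-3/2) = 2 + 45/2 = 49/2)
k = -132/25 (k = (-230 + 10)/((7/3)*11 + (2 + 2)*4) = -220/(77/3 + 4*4) = -220/(77/3 + 16) = -220/125/3 = -220*3/125 = -132/25 ≈ -5.2800)
(w(B) + k)² = (49/2 - 132/25)² = (961/50)² = 923521/2500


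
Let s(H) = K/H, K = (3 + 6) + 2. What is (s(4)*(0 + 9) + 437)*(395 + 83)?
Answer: 441433/2 ≈ 2.2072e+5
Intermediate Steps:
K = 11 (K = 9 + 2 = 11)
s(H) = 11/H
(s(4)*(0 + 9) + 437)*(395 + 83) = ((11/4)*(0 + 9) + 437)*(395 + 83) = ((11*(¼))*9 + 437)*478 = ((11/4)*9 + 437)*478 = (99/4 + 437)*478 = (1847/4)*478 = 441433/2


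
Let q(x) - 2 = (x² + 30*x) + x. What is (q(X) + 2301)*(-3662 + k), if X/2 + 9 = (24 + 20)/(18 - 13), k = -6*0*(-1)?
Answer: -209719078/25 ≈ -8.3888e+6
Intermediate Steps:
k = 0 (k = 0*(-1) = 0)
X = -⅖ (X = -18 + 2*((24 + 20)/(18 - 13)) = -18 + 2*(44/5) = -18 + 88/5 = -⅖ ≈ -0.40000)
q(x) = 2 + x² + 31*x (q(x) = 2 + ((x² + 30*x) + x) = 2 + (x² + 31*x) = 2 + x² + 31*x)
(q(X) + 2301)*(-3662 + k) = ((2 + (-⅖)² + 31*(-⅖)) + 2301)*(-3662 + 0) = ((2 + 4/25 - 62/5) + 2301)*(-3662) = (-256/25 + 2301)*(-3662) = (57269/25)*(-3662) = -209719078/25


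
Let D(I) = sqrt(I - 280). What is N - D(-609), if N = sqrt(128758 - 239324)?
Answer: I*(sqrt(110566) - sqrt(889)) ≈ 302.7*I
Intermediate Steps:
D(I) = sqrt(-280 + I)
N = I*sqrt(110566) (N = sqrt(-110566) = I*sqrt(110566) ≈ 332.51*I)
N - D(-609) = I*sqrt(110566) - sqrt(-280 - 609) = I*sqrt(110566) - sqrt(-889) = I*sqrt(110566) - I*sqrt(889)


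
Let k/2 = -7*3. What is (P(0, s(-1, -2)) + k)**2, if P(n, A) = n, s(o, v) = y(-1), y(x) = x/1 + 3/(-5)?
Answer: 1764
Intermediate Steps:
y(x) = -3/5 + x (y(x) = x*1 + 3*(-1/5) = x - 3/5 = -3/5 + x)
s(o, v) = -8/5 (s(o, v) = -3/5 - 1 = -8/5)
k = -42 (k = 2*(-7*3) = 2*(-21) = -42)
(P(0, s(-1, -2)) + k)**2 = (0 - 42)**2 = (-42)**2 = 1764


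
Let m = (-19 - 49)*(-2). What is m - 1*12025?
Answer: -11889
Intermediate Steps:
m = 136 (m = -68*(-2) = 136)
m - 1*12025 = 136 - 1*12025 = 136 - 12025 = -11889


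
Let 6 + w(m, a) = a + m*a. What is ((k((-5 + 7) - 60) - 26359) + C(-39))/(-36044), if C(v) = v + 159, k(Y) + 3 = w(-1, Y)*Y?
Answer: 12947/18022 ≈ 0.71840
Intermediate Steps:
w(m, a) = -6 + a + a*m (w(m, a) = -6 + (a + m*a) = -6 + (a + a*m) = -6 + a + a*m)
k(Y) = -3 - 6*Y (k(Y) = -3 + (-6 + Y + Y*(-1))*Y = -3 + (-6 + Y - Y)*Y = -3 - 6*Y)
C(v) = 159 + v
((k((-5 + 7) - 60) - 26359) + C(-39))/(-36044) = (((-3 - 6*((-5 + 7) - 60)) - 26359) + (159 - 39))/(-36044) = (((-3 - 6*(2 - 60)) - 26359) + 120)*(-1/36044) = (((-3 - 6*(-58)) - 26359) + 120)*(-1/36044) = (((-3 + 348) - 26359) + 120)*(-1/36044) = ((345 - 26359) + 120)*(-1/36044) = (-26014 + 120)*(-1/36044) = -25894*(-1/36044) = 12947/18022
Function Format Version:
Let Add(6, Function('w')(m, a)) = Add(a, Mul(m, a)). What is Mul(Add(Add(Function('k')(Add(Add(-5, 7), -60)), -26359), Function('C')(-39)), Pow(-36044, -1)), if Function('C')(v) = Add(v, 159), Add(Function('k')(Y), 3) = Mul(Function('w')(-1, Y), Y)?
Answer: Rational(12947, 18022) ≈ 0.71840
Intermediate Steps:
Function('w')(m, a) = Add(-6, a, Mul(a, m)) (Function('w')(m, a) = Add(-6, Add(a, Mul(m, a))) = Add(-6, Add(a, Mul(a, m))) = Add(-6, a, Mul(a, m)))
Function('k')(Y) = Add(-3, Mul(-6, Y)) (Function('k')(Y) = Add(-3, Mul(Add(-6, Y, Mul(Y, -1)), Y)) = Add(-3, Mul(Add(-6, Y, Mul(-1, Y)), Y)) = Add(-3, Mul(-6, Y)))
Function('C')(v) = Add(159, v)
Mul(Add(Add(Function('k')(Add(Add(-5, 7), -60)), -26359), Function('C')(-39)), Pow(-36044, -1)) = Mul(Add(Add(Add(-3, Mul(-6, Add(Add(-5, 7), -60))), -26359), Add(159, -39)), Pow(-36044, -1)) = Mul(Add(Add(Add(-3, Mul(-6, Add(2, -60))), -26359), 120), Rational(-1, 36044)) = Mul(Add(Add(Add(-3, Mul(-6, -58)), -26359), 120), Rational(-1, 36044)) = Mul(Add(Add(Add(-3, 348), -26359), 120), Rational(-1, 36044)) = Mul(Add(Add(345, -26359), 120), Rational(-1, 36044)) = Mul(Add(-26014, 120), Rational(-1, 36044)) = Mul(-25894, Rational(-1, 36044)) = Rational(12947, 18022)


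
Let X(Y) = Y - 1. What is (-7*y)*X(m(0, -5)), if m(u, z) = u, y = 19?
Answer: 133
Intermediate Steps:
X(Y) = -1 + Y
(-7*y)*X(m(0, -5)) = (-7*19)*(-1 + 0) = -133*(-1) = 133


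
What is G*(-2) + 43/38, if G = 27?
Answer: -2009/38 ≈ -52.868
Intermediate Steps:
G*(-2) + 43/38 = 27*(-2) + 43/38 = -54 + 43*(1/38) = -54 + 43/38 = -2009/38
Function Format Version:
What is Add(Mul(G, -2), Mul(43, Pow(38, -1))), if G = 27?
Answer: Rational(-2009, 38) ≈ -52.868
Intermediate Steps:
Add(Mul(G, -2), Mul(43, Pow(38, -1))) = Add(Mul(27, -2), Mul(43, Pow(38, -1))) = Add(-54, Mul(43, Rational(1, 38))) = Add(-54, Rational(43, 38)) = Rational(-2009, 38)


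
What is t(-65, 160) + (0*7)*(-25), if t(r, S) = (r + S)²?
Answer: 9025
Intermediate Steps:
t(r, S) = (S + r)²
t(-65, 160) + (0*7)*(-25) = (160 - 65)² + (0*7)*(-25) = 95² + 0*(-25) = 9025 + 0 = 9025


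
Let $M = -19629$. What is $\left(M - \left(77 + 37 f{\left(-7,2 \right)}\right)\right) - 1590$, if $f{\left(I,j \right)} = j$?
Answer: $-21370$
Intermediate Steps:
$\left(M - \left(77 + 37 f{\left(-7,2 \right)}\right)\right) - 1590 = \left(-19629 - 151\right) - 1590 = -19780 - 1590 = -21370$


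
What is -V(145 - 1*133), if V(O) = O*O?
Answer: -144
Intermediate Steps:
V(O) = O²
-V(145 - 1*133) = -(145 - 1*133)² = -(145 - 133)² = -1*12² = -1*144 = -144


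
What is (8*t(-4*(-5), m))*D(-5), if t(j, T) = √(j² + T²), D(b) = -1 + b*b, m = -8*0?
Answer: 3840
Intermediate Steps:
m = 0 (m = -4*0 = 0)
D(b) = -1 + b²
t(j, T) = √(T² + j²)
(8*t(-4*(-5), m))*D(-5) = (8*√(0² + (-4*(-5))²))*(-1 + (-5)²) = (8*√(0 + 20²))*(-1 + 25) = (8*√(0 + 400))*24 = (8*√400)*24 = (8*20)*24 = 160*24 = 3840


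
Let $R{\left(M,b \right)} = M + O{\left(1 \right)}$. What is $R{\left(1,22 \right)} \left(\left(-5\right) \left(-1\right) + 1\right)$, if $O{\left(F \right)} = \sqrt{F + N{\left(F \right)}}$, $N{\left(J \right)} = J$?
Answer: $6 + 6 \sqrt{2} \approx 14.485$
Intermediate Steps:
$O{\left(F \right)} = \sqrt{2} \sqrt{F}$ ($O{\left(F \right)} = \sqrt{F + F} = \sqrt{2 F} = \sqrt{2} \sqrt{F}$)
$R{\left(M,b \right)} = M + \sqrt{2}$ ($R{\left(M,b \right)} = M + \sqrt{2} \sqrt{1} = M + \sqrt{2} \cdot 1 = M + \sqrt{2}$)
$R{\left(1,22 \right)} \left(\left(-5\right) \left(-1\right) + 1\right) = \left(1 + \sqrt{2}\right) \left(\left(-5\right) \left(-1\right) + 1\right) = \left(1 + \sqrt{2}\right) \left(5 + 1\right) = \left(1 + \sqrt{2}\right) 6 = 6 + 6 \sqrt{2}$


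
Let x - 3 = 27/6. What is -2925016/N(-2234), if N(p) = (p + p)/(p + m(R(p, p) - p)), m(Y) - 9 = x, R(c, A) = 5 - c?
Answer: -1621555745/1117 ≈ -1.4517e+6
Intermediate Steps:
x = 15/2 (x = 3 + 27/6 = 3 + 27*(⅙) = 3 + 9/2 = 15/2 ≈ 7.5000)
m(Y) = 33/2 (m(Y) = 9 + 15/2 = 33/2)
N(p) = 2*p/(33/2 + p) (N(p) = (p + p)/(p + 33/2) = (2*p)/(33/2 + p) = 2*p/(33/2 + p))
-2925016/N(-2234) = -2925016/(4*(-2234)/(33 + 2*(-2234))) = -2925016/(4*(-2234)/(33 - 4468)) = -2925016/(4*(-2234)/(-4435)) = -2925016/(4*(-2234)*(-1/4435)) = -2925016/8936/4435 = -2925016*4435/8936 = -1621555745/1117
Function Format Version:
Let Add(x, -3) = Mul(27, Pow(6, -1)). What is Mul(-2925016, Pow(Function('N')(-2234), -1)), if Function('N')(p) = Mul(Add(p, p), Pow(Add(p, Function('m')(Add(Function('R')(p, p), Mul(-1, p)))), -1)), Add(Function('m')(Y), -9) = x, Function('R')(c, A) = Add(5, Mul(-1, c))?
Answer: Rational(-1621555745, 1117) ≈ -1.4517e+6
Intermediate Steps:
x = Rational(15, 2) (x = Add(3, Mul(27, Pow(6, -1))) = Add(3, Mul(27, Rational(1, 6))) = Add(3, Rational(9, 2)) = Rational(15, 2) ≈ 7.5000)
Function('m')(Y) = Rational(33, 2) (Function('m')(Y) = Add(9, Rational(15, 2)) = Rational(33, 2))
Function('N')(p) = Mul(2, p, Pow(Add(Rational(33, 2), p), -1)) (Function('N')(p) = Mul(Add(p, p), Pow(Add(p, Rational(33, 2)), -1)) = Mul(Mul(2, p), Pow(Add(Rational(33, 2), p), -1)) = Mul(2, p, Pow(Add(Rational(33, 2), p), -1)))
Mul(-2925016, Pow(Function('N')(-2234), -1)) = Mul(-2925016, Pow(Mul(4, -2234, Pow(Add(33, Mul(2, -2234)), -1)), -1)) = Mul(-2925016, Pow(Mul(4, -2234, Pow(Add(33, -4468), -1)), -1)) = Mul(-2925016, Pow(Mul(4, -2234, Pow(-4435, -1)), -1)) = Mul(-2925016, Pow(Mul(4, -2234, Rational(-1, 4435)), -1)) = Mul(-2925016, Pow(Rational(8936, 4435), -1)) = Mul(-2925016, Rational(4435, 8936)) = Rational(-1621555745, 1117)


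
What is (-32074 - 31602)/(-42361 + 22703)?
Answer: 31838/9829 ≈ 3.2392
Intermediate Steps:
(-32074 - 31602)/(-42361 + 22703) = -63676/(-19658) = -63676*(-1/19658) = 31838/9829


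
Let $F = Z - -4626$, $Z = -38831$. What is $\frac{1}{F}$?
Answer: $- \frac{1}{34205} \approx -2.9235 \cdot 10^{-5}$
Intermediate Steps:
$F = -34205$ ($F = -38831 - -4626 = -38831 + 4626 = -34205$)
$\frac{1}{F} = \frac{1}{-34205} = - \frac{1}{34205}$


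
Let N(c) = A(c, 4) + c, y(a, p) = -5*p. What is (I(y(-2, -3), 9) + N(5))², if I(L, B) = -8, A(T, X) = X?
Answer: 1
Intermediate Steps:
N(c) = 4 + c
(I(y(-2, -3), 9) + N(5))² = (-8 + (4 + 5))² = (-8 + 9)² = 1² = 1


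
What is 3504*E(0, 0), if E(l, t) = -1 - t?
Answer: -3504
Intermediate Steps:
3504*E(0, 0) = 3504*(-1 - 1*0) = 3504*(-1 + 0) = 3504*(-1) = -3504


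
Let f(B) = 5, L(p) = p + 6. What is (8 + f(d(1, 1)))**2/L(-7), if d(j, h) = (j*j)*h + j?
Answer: -169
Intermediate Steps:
d(j, h) = j + h*j**2 (d(j, h) = j**2*h + j = h*j**2 + j = j + h*j**2)
L(p) = 6 + p
(8 + f(d(1, 1)))**2/L(-7) = (8 + 5)**2/(6 - 7) = 13**2/(-1) = -1*169 = -169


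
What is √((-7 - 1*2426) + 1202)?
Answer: I*√1231 ≈ 35.086*I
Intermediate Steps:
√((-7 - 1*2426) + 1202) = √((-7 - 2426) + 1202) = √(-2433 + 1202) = √(-1231) = I*√1231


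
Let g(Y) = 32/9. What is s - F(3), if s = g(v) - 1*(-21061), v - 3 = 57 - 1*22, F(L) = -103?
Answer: 190508/9 ≈ 21168.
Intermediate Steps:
v = 38 (v = 3 + (57 - 1*22) = 3 + (57 - 22) = 3 + 35 = 38)
g(Y) = 32/9 (g(Y) = 32*(1/9) = 32/9)
s = 189581/9 (s = 32/9 - 1*(-21061) = 32/9 + 21061 = 189581/9 ≈ 21065.)
s - F(3) = 189581/9 - 1*(-103) = 189581/9 + 103 = 190508/9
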